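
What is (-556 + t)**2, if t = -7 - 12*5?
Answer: 388129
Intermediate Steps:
t = -67 (t = -7 - 2*30 = -7 - 60 = -67)
(-556 + t)**2 = (-556 - 67)**2 = (-623)**2 = 388129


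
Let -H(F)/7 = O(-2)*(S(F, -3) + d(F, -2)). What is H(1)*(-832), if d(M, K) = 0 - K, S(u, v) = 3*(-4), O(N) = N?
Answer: 116480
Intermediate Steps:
S(u, v) = -12
d(M, K) = -K
H(F) = -140 (H(F) = -(-14)*(-12 - 1*(-2)) = -(-14)*(-12 + 2) = -(-14)*(-10) = -7*20 = -140)
H(1)*(-832) = -140*(-832) = 116480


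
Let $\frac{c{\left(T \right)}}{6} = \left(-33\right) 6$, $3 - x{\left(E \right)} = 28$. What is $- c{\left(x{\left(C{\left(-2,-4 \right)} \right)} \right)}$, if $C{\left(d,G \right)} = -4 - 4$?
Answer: $1188$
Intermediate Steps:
$C{\left(d,G \right)} = -8$
$x{\left(E \right)} = -25$ ($x{\left(E \right)} = 3 - 28 = -25$)
$c{\left(T \right)} = -1188$ ($c{\left(T \right)} = 6 \left(\left(-33\right) 6\right) = 6 \left(-198\right) = -1188$)
$- c{\left(x{\left(C{\left(-2,-4 \right)} \right)} \right)} = \left(-1\right) \left(-1188\right) = 1188$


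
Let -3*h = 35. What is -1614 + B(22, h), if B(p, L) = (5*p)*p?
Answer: 806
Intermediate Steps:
h = -35/3 (h = -1/3*35 = -35/3 ≈ -11.667)
B(p, L) = 5*p**2
-1614 + B(22, h) = -1614 + 5*22**2 = -1614 + 5*484 = -1614 + 2420 = 806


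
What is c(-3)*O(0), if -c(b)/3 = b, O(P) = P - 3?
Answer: -27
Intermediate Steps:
O(P) = -3 + P
c(b) = -3*b
c(-3)*O(0) = (-3*(-3))*(-3 + 0) = 9*(-3) = -27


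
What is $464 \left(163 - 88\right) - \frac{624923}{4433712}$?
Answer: $\frac{154292552677}{4433712} \approx 34800.0$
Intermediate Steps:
$464 \left(163 - 88\right) - \frac{624923}{4433712} = 464 \cdot 75 - 624923 \cdot \frac{1}{4433712} = 34800 - \frac{624923}{4433712} = \frac{154292552677}{4433712}$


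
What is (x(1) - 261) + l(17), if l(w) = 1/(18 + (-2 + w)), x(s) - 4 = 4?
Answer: -8348/33 ≈ -252.97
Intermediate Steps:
x(s) = 8 (x(s) = 4 + 4 = 8)
l(w) = 1/(16 + w)
(x(1) - 261) + l(17) = (8 - 261) + 1/(16 + 17) = -253 + 1/33 = -8348/33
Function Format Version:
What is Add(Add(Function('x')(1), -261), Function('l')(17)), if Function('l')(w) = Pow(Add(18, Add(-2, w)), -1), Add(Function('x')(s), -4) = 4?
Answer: Rational(-8348, 33) ≈ -252.97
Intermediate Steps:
Function('x')(s) = 8 (Function('x')(s) = Add(4, 4) = 8)
Function('l')(w) = Pow(Add(16, w), -1)
Add(Add(Function('x')(1), -261), Function('l')(17)) = Add(Add(8, -261), Pow(Add(16, 17), -1)) = Add(-253, Pow(33, -1)) = Add(-253, Rational(1, 33)) = Rational(-8348, 33)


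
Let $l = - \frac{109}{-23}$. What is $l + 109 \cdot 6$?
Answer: $\frac{15151}{23} \approx 658.74$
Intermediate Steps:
$l = \frac{109}{23}$ ($l = \left(-109\right) \left(- \frac{1}{23}\right) = \frac{109}{23} \approx 4.7391$)
$l + 109 \cdot 6 = \frac{109}{23} + 109 \cdot 6 = \frac{109}{23} + 654 = \frac{15151}{23}$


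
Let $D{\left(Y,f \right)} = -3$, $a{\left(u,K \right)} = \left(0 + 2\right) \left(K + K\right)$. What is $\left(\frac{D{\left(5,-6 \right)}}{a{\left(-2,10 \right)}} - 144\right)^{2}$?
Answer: $\frac{33212169}{1600} \approx 20758.0$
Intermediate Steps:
$a{\left(u,K \right)} = 4 K$ ($a{\left(u,K \right)} = 2 \cdot 2 K = 4 K$)
$\left(\frac{D{\left(5,-6 \right)}}{a{\left(-2,10 \right)}} - 144\right)^{2} = \left(- \frac{3}{4 \cdot 10} - 144\right)^{2} = \left(- \frac{3}{40} - 144\right)^{2} = \left(- \frac{5763}{40}\right)^{2} = \frac{33212169}{1600}$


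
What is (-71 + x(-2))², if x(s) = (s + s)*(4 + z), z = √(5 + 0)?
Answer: 7649 + 696*√5 ≈ 9205.3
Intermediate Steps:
z = √5 ≈ 2.2361
x(s) = 2*s*(4 + √5) (x(s) = (s + s)*(4 + √5) = (2*s)*(4 + √5) = 2*s*(4 + √5))
(-71 + x(-2))² = (-71 + 2*(-2)*(4 + √5))² = (-71 + (-16 - 4*√5))² = (-87 - 4*√5)²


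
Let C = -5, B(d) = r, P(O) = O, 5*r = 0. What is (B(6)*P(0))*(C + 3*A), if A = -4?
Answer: 0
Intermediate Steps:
r = 0 (r = (1/5)*0 = 0)
B(d) = 0
(B(6)*P(0))*(C + 3*A) = (0*0)*(-5 + 3*(-4)) = 0*(-5 - 12) = 0*(-17) = 0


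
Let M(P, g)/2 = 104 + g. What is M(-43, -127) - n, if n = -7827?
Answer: 7781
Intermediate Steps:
M(P, g) = 208 + 2*g (M(P, g) = 2*(104 + g) = 208 + 2*g)
M(-43, -127) - n = (208 + 2*(-127)) - 1*(-7827) = (208 - 254) + 7827 = -46 + 7827 = 7781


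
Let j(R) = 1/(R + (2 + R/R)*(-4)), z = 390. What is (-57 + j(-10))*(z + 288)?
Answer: -425445/11 ≈ -38677.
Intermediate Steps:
j(R) = 1/(-12 + R) (j(R) = 1/(R + (2 + 1)*(-4)) = 1/(R + 3*(-4)) = 1/(R - 12) = 1/(-12 + R))
(-57 + j(-10))*(z + 288) = (-57 + 1/(-12 - 10))*(390 + 288) = (-57 + 1/(-22))*678 = (-57 - 1/22)*678 = -1255/22*678 = -425445/11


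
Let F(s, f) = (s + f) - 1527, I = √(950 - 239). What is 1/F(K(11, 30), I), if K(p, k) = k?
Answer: -499/746766 - √79/746766 ≈ -0.00068012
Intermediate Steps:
I = 3*√79 (I = √711 = 3*√79 ≈ 26.665)
F(s, f) = -1527 + f + s (F(s, f) = (f + s) - 1527 = -1527 + f + s)
1/F(K(11, 30), I) = 1/(-1527 + 3*√79 + 30) = 1/(-1497 + 3*√79)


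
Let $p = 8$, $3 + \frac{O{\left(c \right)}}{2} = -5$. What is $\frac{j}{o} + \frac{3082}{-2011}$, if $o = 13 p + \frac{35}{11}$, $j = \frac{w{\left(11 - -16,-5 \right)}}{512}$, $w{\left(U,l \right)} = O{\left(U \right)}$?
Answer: $- \frac{116299817}{75871008} \approx -1.5329$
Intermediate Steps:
$O{\left(c \right)} = -16$ ($O{\left(c \right)} = -6 + 2 \left(-5\right) = -6 - 10 = -16$)
$w{\left(U,l \right)} = -16$
$j = - \frac{1}{32}$ ($j = - \frac{16}{512} = \left(-16\right) \frac{1}{512} = - \frac{1}{32} \approx -0.03125$)
$o = \frac{1179}{11}$ ($o = 13 \cdot 8 + \frac{35}{11} = 104 + 35 \cdot \frac{1}{11} = 104 + \frac{35}{11} = \frac{1179}{11} \approx 107.18$)
$\frac{j}{o} + \frac{3082}{-2011} = - \frac{1}{32 \cdot \frac{1179}{11}} + \frac{3082}{-2011} = \left(- \frac{1}{32}\right) \frac{11}{1179} + 3082 \left(- \frac{1}{2011}\right) = - \frac{11}{37728} - \frac{3082}{2011} = - \frac{116299817}{75871008}$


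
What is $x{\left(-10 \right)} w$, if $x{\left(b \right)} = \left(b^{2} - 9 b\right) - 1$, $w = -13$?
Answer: $-2457$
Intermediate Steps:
$x{\left(b \right)} = -1 + b^{2} - 9 b$
$x{\left(-10 \right)} w = \left(-1 + \left(-10\right)^{2} - -90\right) \left(-13\right) = \left(-1 + 100 + 90\right) \left(-13\right) = 189 \left(-13\right) = -2457$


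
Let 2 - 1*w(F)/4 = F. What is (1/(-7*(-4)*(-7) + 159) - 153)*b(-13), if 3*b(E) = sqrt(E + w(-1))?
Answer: -5662*I/111 ≈ -51.009*I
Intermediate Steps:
w(F) = 8 - 4*F
b(E) = sqrt(12 + E)/3 (b(E) = sqrt(E + (8 - 4*(-1)))/3 = sqrt(E + (8 + 4))/3 = sqrt(E + 12)/3 = sqrt(12 + E)/3)
(1/(-7*(-4)*(-7) + 159) - 153)*b(-13) = (1/(-7*(-4)*(-7) + 159) - 153)*(sqrt(12 - 13)/3) = (1/(28*(-7) + 159) - 153)*(sqrt(-1)/3) = (1/(-196 + 159) - 153)*(I/3) = (1/(-37) - 153)*(I/3) = (-1/37 - 153)*(I/3) = -5662*I/111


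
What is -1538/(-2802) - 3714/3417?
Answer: -858547/1595739 ≈ -0.53802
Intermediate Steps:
-1538/(-2802) - 3714/3417 = -1538*(-1/2802) - 3714*1/3417 = 769/1401 - 1238/1139 = -858547/1595739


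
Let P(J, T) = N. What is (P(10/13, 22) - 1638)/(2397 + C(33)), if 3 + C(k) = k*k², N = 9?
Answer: -181/4259 ≈ -0.042498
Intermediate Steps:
P(J, T) = 9
C(k) = -3 + k³ (C(k) = -3 + k*k² = -3 + k³)
(P(10/13, 22) - 1638)/(2397 + C(33)) = (9 - 1638)/(2397 + (-3 + 33³)) = -1629/(2397 + (-3 + 35937)) = -1629/(2397 + 35934) = -1629/38331 = -1629*1/38331 = -181/4259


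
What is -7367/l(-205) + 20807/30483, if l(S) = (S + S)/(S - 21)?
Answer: -25371948058/6249015 ≈ -4060.2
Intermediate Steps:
l(S) = 2*S/(-21 + S) (l(S) = (2*S)/(-21 + S) = 2*S/(-21 + S))
-7367/l(-205) + 20807/30483 = -7367/(2*(-205)/(-21 - 205)) + 20807/30483 = -7367/(2*(-205)/(-226)) + 20807*(1/30483) = -7367/(2*(-205)*(-1/226)) + 20807/30483 = -7367/205/113 + 20807/30483 = -7367*113/205 + 20807/30483 = -832471/205 + 20807/30483 = -25371948058/6249015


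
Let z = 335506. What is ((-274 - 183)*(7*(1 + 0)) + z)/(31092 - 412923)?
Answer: -110769/127277 ≈ -0.87030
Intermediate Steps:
((-274 - 183)*(7*(1 + 0)) + z)/(31092 - 412923) = ((-274 - 183)*(7*(1 + 0)) + 335506)/(31092 - 412923) = (-3199 + 335506)/(-381831) = (-457*7 + 335506)*(-1/381831) = (-3199 + 335506)*(-1/381831) = 332307*(-1/381831) = -110769/127277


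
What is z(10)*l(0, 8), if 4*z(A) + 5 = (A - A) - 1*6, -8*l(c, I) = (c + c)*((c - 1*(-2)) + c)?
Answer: 0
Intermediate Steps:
l(c, I) = -c*(2 + 2*c)/4 (l(c, I) = -(c + c)*((c - 1*(-2)) + c)/8 = -2*c*((c + 2) + c)/8 = -2*c*((2 + c) + c)/8 = -2*c*(2 + 2*c)/8 = -c*(2 + 2*c)/4)
z(A) = -11/4 (z(A) = -5/4 + ((A - A) - 1*6)/4 = -5/4 + (0 - 6)/4 = -5/4 + (¼)*(-6) = -5/4 - 3/2 = -11/4)
z(10)*l(0, 8) = -(-11)*0*(1 + 0)/8 = -(-11)*0/8 = -11/4*0 = 0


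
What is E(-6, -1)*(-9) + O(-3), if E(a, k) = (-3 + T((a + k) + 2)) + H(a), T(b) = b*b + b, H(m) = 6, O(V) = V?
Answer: -210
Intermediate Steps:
T(b) = b + b**2 (T(b) = b**2 + b = b + b**2)
E(a, k) = 3 + (2 + a + k)*(3 + a + k) (E(a, k) = (-3 + ((a + k) + 2)*(1 + ((a + k) + 2))) + 6 = (-3 + (2 + a + k)*(1 + (2 + a + k))) + 6 = (-3 + (2 + a + k)*(3 + a + k)) + 6 = 3 + (2 + a + k)*(3 + a + k))
E(-6, -1)*(-9) + O(-3) = (3 + (2 - 6 - 1)*(3 - 6 - 1))*(-9) - 3 = (3 - 5*(-4))*(-9) - 3 = (3 + 20)*(-9) - 3 = 23*(-9) - 3 = -207 - 3 = -210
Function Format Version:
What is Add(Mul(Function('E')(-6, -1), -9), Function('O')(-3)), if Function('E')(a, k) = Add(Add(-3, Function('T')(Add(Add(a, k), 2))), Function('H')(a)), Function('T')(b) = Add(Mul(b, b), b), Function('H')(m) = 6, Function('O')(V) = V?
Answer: -210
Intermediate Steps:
Function('T')(b) = Add(b, Pow(b, 2)) (Function('T')(b) = Add(Pow(b, 2), b) = Add(b, Pow(b, 2)))
Function('E')(a, k) = Add(3, Mul(Add(2, a, k), Add(3, a, k))) (Function('E')(a, k) = Add(Add(-3, Mul(Add(Add(a, k), 2), Add(1, Add(Add(a, k), 2)))), 6) = Add(Add(-3, Mul(Add(2, a, k), Add(1, Add(2, a, k)))), 6) = Add(Add(-3, Mul(Add(2, a, k), Add(3, a, k))), 6) = Add(3, Mul(Add(2, a, k), Add(3, a, k))))
Add(Mul(Function('E')(-6, -1), -9), Function('O')(-3)) = Add(Mul(Add(3, Mul(Add(2, -6, -1), Add(3, -6, -1))), -9), -3) = Add(Mul(Add(3, Mul(-5, -4)), -9), -3) = Add(Mul(Add(3, 20), -9), -3) = Add(Mul(23, -9), -3) = Add(-207, -3) = -210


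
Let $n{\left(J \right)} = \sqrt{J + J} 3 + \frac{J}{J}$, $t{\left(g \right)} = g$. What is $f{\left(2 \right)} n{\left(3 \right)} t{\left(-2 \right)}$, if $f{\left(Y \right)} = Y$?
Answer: $-4 - 12 \sqrt{6} \approx -33.394$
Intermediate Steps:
$n{\left(J \right)} = 1 + 3 \sqrt{2} \sqrt{J}$ ($n{\left(J \right)} = \sqrt{2 J} 3 + 1 = \sqrt{2} \sqrt{J} 3 + 1 = 3 \sqrt{2} \sqrt{J} + 1 = 1 + 3 \sqrt{2} \sqrt{J}$)
$f{\left(2 \right)} n{\left(3 \right)} t{\left(-2 \right)} = 2 \left(1 + 3 \sqrt{2} \sqrt{3}\right) \left(-2\right) = 2 \left(1 + 3 \sqrt{6}\right) \left(-2\right) = \left(2 + 6 \sqrt{6}\right) \left(-2\right) = -4 - 12 \sqrt{6}$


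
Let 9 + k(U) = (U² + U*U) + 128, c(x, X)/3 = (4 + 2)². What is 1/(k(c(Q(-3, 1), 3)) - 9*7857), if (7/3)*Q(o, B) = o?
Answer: -1/47266 ≈ -2.1157e-5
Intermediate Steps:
Q(o, B) = 3*o/7
c(x, X) = 108 (c(x, X) = 3*(4 + 2)² = 3*6² = 3*36 = 108)
k(U) = 119 + 2*U² (k(U) = -9 + ((U² + U*U) + 128) = -9 + ((U² + U²) + 128) = -9 + (2*U² + 128) = -9 + (128 + 2*U²) = 119 + 2*U²)
1/(k(c(Q(-3, 1), 3)) - 9*7857) = 1/((119 + 2*108²) - 9*7857) = 1/((119 + 2*11664) - 70713) = 1/((119 + 23328) - 70713) = 1/(23447 - 70713) = 1/(-47266) = -1/47266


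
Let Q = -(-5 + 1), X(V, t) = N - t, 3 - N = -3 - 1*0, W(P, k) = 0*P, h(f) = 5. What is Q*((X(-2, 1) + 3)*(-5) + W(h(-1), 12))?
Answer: -160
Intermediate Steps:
W(P, k) = 0
N = 6 (N = 3 - (-3 - 1*0) = 3 - (-3 + 0) = 3 - 1*(-3) = 3 + 3 = 6)
X(V, t) = 6 - t
Q = 4 (Q = -1*(-4) = 4)
Q*((X(-2, 1) + 3)*(-5) + W(h(-1), 12)) = 4*(((6 - 1*1) + 3)*(-5) + 0) = 4*(((6 - 1) + 3)*(-5) + 0) = 4*((5 + 3)*(-5) + 0) = 4*(8*(-5) + 0) = 4*(-40 + 0) = 4*(-40) = -160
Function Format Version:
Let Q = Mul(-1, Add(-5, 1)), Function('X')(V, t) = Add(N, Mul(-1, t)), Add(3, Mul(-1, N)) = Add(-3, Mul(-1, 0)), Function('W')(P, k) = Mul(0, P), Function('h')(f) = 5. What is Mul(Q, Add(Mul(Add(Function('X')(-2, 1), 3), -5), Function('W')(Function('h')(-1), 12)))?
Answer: -160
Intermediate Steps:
Function('W')(P, k) = 0
N = 6 (N = Add(3, Mul(-1, Add(-3, Mul(-1, 0)))) = Add(3, Mul(-1, Add(-3, 0))) = Add(3, Mul(-1, -3)) = Add(3, 3) = 6)
Function('X')(V, t) = Add(6, Mul(-1, t))
Q = 4 (Q = Mul(-1, -4) = 4)
Mul(Q, Add(Mul(Add(Function('X')(-2, 1), 3), -5), Function('W')(Function('h')(-1), 12))) = Mul(4, Add(Mul(Add(Add(6, Mul(-1, 1)), 3), -5), 0)) = Mul(4, Add(Mul(Add(Add(6, -1), 3), -5), 0)) = Mul(4, Add(Mul(Add(5, 3), -5), 0)) = Mul(4, Add(Mul(8, -5), 0)) = Mul(4, Add(-40, 0)) = Mul(4, -40) = -160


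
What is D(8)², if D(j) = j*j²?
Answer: 262144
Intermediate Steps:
D(j) = j³
D(8)² = (8³)² = 512² = 262144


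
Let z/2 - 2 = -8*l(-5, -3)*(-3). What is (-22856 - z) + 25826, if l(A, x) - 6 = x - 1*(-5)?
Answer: 2582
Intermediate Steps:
l(A, x) = 11 + x (l(A, x) = 6 + (x - 1*(-5)) = 6 + (x + 5) = 6 + (5 + x) = 11 + x)
z = 388 (z = 4 + 2*(-8*(11 - 3)*(-3)) = 4 + 2*(-8*8*(-3)) = 4 + 2*(-64*(-3)) = 4 + 2*192 = 4 + 384 = 388)
(-22856 - z) + 25826 = (-22856 - 1*388) + 25826 = (-22856 - 388) + 25826 = -23244 + 25826 = 2582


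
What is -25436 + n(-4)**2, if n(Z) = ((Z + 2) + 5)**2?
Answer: -25355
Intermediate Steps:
n(Z) = (7 + Z)**2 (n(Z) = ((2 + Z) + 5)**2 = (7 + Z)**2)
-25436 + n(-4)**2 = -25436 + ((7 - 4)**2)**2 = -25436 + (3**2)**2 = -25436 + 9**2 = -25436 + 81 = -25355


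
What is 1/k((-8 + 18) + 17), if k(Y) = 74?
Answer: 1/74 ≈ 0.013514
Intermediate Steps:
1/k((-8 + 18) + 17) = 1/74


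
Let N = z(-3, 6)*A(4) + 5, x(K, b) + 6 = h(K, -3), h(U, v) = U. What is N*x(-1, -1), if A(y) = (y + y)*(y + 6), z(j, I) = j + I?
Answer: -1715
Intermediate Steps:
x(K, b) = -6 + K
z(j, I) = I + j
A(y) = 2*y*(6 + y) (A(y) = (2*y)*(6 + y) = 2*y*(6 + y))
N = 245 (N = (6 - 3)*(2*4*(6 + 4)) + 5 = 3*(2*4*10) + 5 = 3*80 + 5 = 240 + 5 = 245)
N*x(-1, -1) = 245*(-6 - 1) = 245*(-7) = -1715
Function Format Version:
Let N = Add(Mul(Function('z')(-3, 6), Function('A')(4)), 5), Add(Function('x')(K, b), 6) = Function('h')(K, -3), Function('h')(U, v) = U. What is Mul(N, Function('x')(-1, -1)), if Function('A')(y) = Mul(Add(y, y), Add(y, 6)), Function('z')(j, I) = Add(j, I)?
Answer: -1715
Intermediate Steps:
Function('x')(K, b) = Add(-6, K)
Function('z')(j, I) = Add(I, j)
Function('A')(y) = Mul(2, y, Add(6, y)) (Function('A')(y) = Mul(Mul(2, y), Add(6, y)) = Mul(2, y, Add(6, y)))
N = 245 (N = Add(Mul(Add(6, -3), Mul(2, 4, Add(6, 4))), 5) = Add(Mul(3, Mul(2, 4, 10)), 5) = Add(Mul(3, 80), 5) = Add(240, 5) = 245)
Mul(N, Function('x')(-1, -1)) = Mul(245, Add(-6, -1)) = Mul(245, -7) = -1715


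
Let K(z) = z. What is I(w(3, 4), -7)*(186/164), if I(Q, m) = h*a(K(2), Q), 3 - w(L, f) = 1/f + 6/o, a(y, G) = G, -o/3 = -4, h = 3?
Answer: 2511/328 ≈ 7.6555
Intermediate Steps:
o = 12 (o = -3*(-4) = 12)
w(L, f) = 5/2 - 1/f (w(L, f) = 3 - (1/f + 6/12) = 3 - (1/f + 6*(1/12)) = 3 - (1/f + 1/2) = 3 - (1/2 + 1/f) = 3 + (-1/2 - 1/f) = 5/2 - 1/f)
I(Q, m) = 3*Q
I(w(3, 4), -7)*(186/164) = (3*(5/2 - 1/4))*(186/164) = (3*(5/2 - 1*1/4))*(186*(1/164)) = (3*(5/2 - 1/4))*(93/82) = (3*(9/4))*(93/82) = (27/4)*(93/82) = 2511/328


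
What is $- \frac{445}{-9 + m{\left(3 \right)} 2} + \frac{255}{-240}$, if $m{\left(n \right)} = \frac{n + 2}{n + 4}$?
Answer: $\frac{48939}{848} \approx 57.711$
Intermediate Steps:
$m{\left(n \right)} = \frac{2 + n}{4 + n}$
$- \frac{445}{-9 + m{\left(3 \right)} 2} + \frac{255}{-240} = - \frac{445}{-9 + \frac{2 + 3}{4 + 3} \cdot 2} + \frac{255}{-240} = - \frac{445}{-9 + \frac{1}{7} \cdot 5 \cdot 2} + 255 \left(- \frac{1}{240}\right) = - \frac{445}{-9 + \frac{1}{7} \cdot 5 \cdot 2} - \frac{17}{16} = - \frac{445}{-9 + \frac{5}{7} \cdot 2} - \frac{17}{16} = - \frac{445}{-9 + \frac{10}{7}} - \frac{17}{16} = - \frac{445}{- \frac{53}{7}} - \frac{17}{16} = \left(-445\right) \left(- \frac{7}{53}\right) - \frac{17}{16} = \frac{3115}{53} - \frac{17}{16} = \frac{48939}{848}$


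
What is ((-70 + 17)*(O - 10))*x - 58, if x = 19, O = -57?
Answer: 67411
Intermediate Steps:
((-70 + 17)*(O - 10))*x - 58 = ((-70 + 17)*(-57 - 10))*19 - 58 = -53*(-67)*19 - 58 = 3551*19 - 58 = 67469 - 58 = 67411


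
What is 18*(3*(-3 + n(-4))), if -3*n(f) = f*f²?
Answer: 990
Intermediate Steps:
n(f) = -f³/3 (n(f) = -f*f²/3 = -f³/3)
18*(3*(-3 + n(-4))) = 18*(3*(-3 - ⅓*(-4)³)) = 18*(3*(-3 - ⅓*(-64))) = 18*(3*(-3 + 64/3)) = 18*(3*(55/3)) = 18*55 = 990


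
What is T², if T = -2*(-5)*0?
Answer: 0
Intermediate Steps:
T = 0 (T = 10*0 = 0)
T² = 0² = 0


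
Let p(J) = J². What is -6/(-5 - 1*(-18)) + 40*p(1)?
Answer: 514/13 ≈ 39.538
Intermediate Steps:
-6/(-5 - 1*(-18)) + 40*p(1) = -6/(-5 - 1*(-18)) + 40*1² = -6/(-5 + 18) + 40*1 = -6/13 + 40 = 514/13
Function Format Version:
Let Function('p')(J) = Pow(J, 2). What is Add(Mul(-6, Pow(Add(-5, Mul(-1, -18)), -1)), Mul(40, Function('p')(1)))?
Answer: Rational(514, 13) ≈ 39.538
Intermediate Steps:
Add(Mul(-6, Pow(Add(-5, Mul(-1, -18)), -1)), Mul(40, Function('p')(1))) = Add(Mul(-6, Pow(Add(-5, Mul(-1, -18)), -1)), Mul(40, Pow(1, 2))) = Add(Mul(-6, Pow(Add(-5, 18), -1)), Mul(40, 1)) = Add(Mul(-6, Pow(13, -1)), 40) = Add(Mul(-6, Rational(1, 13)), 40) = Add(Rational(-6, 13), 40) = Rational(514, 13)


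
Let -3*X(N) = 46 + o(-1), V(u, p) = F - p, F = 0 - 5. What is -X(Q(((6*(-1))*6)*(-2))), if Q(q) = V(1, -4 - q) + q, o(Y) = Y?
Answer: 15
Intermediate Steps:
F = -5
V(u, p) = -5 - p
Q(q) = -1 + 2*q (Q(q) = (-5 - (-4 - q)) + q = (-5 + (4 + q)) + q = (-1 + q) + q = -1 + 2*q)
X(N) = -15 (X(N) = -(46 - 1)/3 = -1/3*45 = -15)
-X(Q(((6*(-1))*6)*(-2))) = -1*(-15) = 15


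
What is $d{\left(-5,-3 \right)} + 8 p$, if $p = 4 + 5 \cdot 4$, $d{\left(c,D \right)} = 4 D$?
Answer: $180$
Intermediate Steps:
$p = 24$ ($p = 4 + 20 = 24$)
$d{\left(-5,-3 \right)} + 8 p = 4 \left(-3\right) + 8 \cdot 24 = -12 + 192 = 180$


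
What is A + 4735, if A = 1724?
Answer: 6459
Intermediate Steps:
A + 4735 = 1724 + 4735 = 6459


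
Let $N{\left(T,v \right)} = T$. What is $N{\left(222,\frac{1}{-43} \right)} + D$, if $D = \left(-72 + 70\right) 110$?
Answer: $2$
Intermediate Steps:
$D = -220$ ($D = \left(-2\right) 110 = -220$)
$N{\left(222,\frac{1}{-43} \right)} + D = 222 - 220 = 2$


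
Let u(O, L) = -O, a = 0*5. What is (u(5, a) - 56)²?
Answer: 3721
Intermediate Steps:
a = 0
(u(5, a) - 56)² = (-1*5 - 56)² = (-5 - 56)² = (-61)² = 3721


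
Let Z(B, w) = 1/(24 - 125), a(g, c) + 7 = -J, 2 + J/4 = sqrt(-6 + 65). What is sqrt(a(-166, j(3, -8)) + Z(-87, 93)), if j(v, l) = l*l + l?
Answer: 2*sqrt(2525 - 10201*sqrt(59))/101 ≈ 5.4529*I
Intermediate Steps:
j(v, l) = l + l**2 (j(v, l) = l**2 + l = l + l**2)
J = -8 + 4*sqrt(59) (J = -8 + 4*sqrt(-6 + 65) = -8 + 4*sqrt(59) ≈ 22.725)
a(g, c) = 1 - 4*sqrt(59) (a(g, c) = -7 - (-8 + 4*sqrt(59)) = -7 + (8 - 4*sqrt(59)) = 1 - 4*sqrt(59))
Z(B, w) = -1/101 (Z(B, w) = 1/(-101) = -1/101)
sqrt(a(-166, j(3, -8)) + Z(-87, 93)) = sqrt((1 - 4*sqrt(59)) - 1/101) = sqrt(100/101 - 4*sqrt(59))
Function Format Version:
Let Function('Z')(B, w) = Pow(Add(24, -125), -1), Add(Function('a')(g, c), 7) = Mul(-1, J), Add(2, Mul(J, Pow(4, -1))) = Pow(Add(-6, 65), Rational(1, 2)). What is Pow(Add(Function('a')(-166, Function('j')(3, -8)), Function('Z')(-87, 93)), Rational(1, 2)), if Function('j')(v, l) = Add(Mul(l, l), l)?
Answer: Mul(Rational(2, 101), Pow(Add(2525, Mul(-10201, Pow(59, Rational(1, 2)))), Rational(1, 2))) ≈ Mul(5.4529, I)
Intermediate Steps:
Function('j')(v, l) = Add(l, Pow(l, 2)) (Function('j')(v, l) = Add(Pow(l, 2), l) = Add(l, Pow(l, 2)))
J = Add(-8, Mul(4, Pow(59, Rational(1, 2)))) (J = Add(-8, Mul(4, Pow(Add(-6, 65), Rational(1, 2)))) = Add(-8, Mul(4, Pow(59, Rational(1, 2)))) ≈ 22.725)
Function('a')(g, c) = Add(1, Mul(-4, Pow(59, Rational(1, 2)))) (Function('a')(g, c) = Add(-7, Mul(-1, Add(-8, Mul(4, Pow(59, Rational(1, 2)))))) = Add(-7, Add(8, Mul(-4, Pow(59, Rational(1, 2))))) = Add(1, Mul(-4, Pow(59, Rational(1, 2)))))
Function('Z')(B, w) = Rational(-1, 101) (Function('Z')(B, w) = Pow(-101, -1) = Rational(-1, 101))
Pow(Add(Function('a')(-166, Function('j')(3, -8)), Function('Z')(-87, 93)), Rational(1, 2)) = Pow(Add(Add(1, Mul(-4, Pow(59, Rational(1, 2)))), Rational(-1, 101)), Rational(1, 2)) = Pow(Add(Rational(100, 101), Mul(-4, Pow(59, Rational(1, 2)))), Rational(1, 2))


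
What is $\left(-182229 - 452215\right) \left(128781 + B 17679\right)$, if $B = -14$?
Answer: $75324363900$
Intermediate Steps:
$\left(-182229 - 452215\right) \left(128781 + B 17679\right) = \left(-182229 - 452215\right) \left(128781 - 247506\right) = - 634444 \left(128781 - 247506\right) = \left(-634444\right) \left(-118725\right) = 75324363900$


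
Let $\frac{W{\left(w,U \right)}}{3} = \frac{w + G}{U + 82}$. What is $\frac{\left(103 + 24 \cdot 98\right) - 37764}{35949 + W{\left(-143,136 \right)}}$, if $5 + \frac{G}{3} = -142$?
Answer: $- \frac{226393}{230445} \approx -0.98242$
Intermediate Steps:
$G = -441$ ($G = -15 + 3 \left(-142\right) = -15 - 426 = -441$)
$W{\left(w,U \right)} = \frac{3 \left(-441 + w\right)}{82 + U}$ ($W{\left(w,U \right)} = 3 \frac{w - 441}{U + 82} = 3 \frac{-441 + w}{82 + U} = \frac{3 \left(-441 + w\right)}{82 + U}$)
$\frac{\left(103 + 24 \cdot 98\right) - 37764}{35949 + W{\left(-143,136 \right)}} = \frac{\left(103 + 24 \cdot 98\right) - 37764}{35949 + \frac{3 \left(-441 - 143\right)}{82 + 136}} = \frac{\left(103 + 2352\right) - 37764}{35949 + 3 \cdot \frac{1}{218} \left(-584\right)} = \frac{2455 - 37764}{35949 + 3 \cdot \frac{1}{218} \left(-584\right)} = - \frac{35309}{35949 - \frac{876}{109}} = - \frac{35309}{\frac{3917565}{109}} = \left(-35309\right) \frac{109}{3917565} = - \frac{226393}{230445}$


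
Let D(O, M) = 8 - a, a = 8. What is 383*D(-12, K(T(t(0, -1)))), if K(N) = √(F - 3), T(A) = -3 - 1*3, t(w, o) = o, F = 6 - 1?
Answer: 0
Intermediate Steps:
F = 5
T(A) = -6 (T(A) = -3 - 3 = -6)
K(N) = √2 (K(N) = √(5 - 3) = √2)
D(O, M) = 0 (D(O, M) = 8 - 1*8 = 8 - 8 = 0)
383*D(-12, K(T(t(0, -1)))) = 383*0 = 0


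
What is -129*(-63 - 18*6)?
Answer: 22059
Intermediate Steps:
-129*(-63 - 18*6) = -129*(-63 - 108) = -129*(-171) = 22059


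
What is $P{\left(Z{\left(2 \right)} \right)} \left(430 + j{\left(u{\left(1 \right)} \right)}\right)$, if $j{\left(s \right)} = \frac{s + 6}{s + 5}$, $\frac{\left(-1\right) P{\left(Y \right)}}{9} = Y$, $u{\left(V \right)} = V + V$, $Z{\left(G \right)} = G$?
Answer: $- \frac{54324}{7} \approx -7760.6$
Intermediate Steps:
$u{\left(V \right)} = 2 V$
$P{\left(Y \right)} = - 9 Y$
$j{\left(s \right)} = \frac{6 + s}{5 + s}$
$P{\left(Z{\left(2 \right)} \right)} \left(430 + j{\left(u{\left(1 \right)} \right)}\right) = \left(-9\right) 2 \left(430 + \frac{6 + 2 \cdot 1}{5 + 2 \cdot 1}\right) = - 18 \left(430 + \frac{6 + 2}{5 + 2}\right) = - 18 \left(430 + \frac{1}{7} \cdot 8\right) = - 18 \left(430 + \frac{8}{7}\right) = \left(-18\right) \frac{3018}{7} = - \frac{54324}{7}$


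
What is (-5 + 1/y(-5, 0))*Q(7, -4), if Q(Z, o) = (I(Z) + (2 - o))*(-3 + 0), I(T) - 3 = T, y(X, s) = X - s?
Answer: 1248/5 ≈ 249.60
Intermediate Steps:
I(T) = 3 + T
Q(Z, o) = -15 - 3*Z + 3*o (Q(Z, o) = ((3 + Z) + (2 - o))*(-3 + 0) = (5 + Z - o)*(-3) = -15 - 3*Z + 3*o)
(-5 + 1/y(-5, 0))*Q(7, -4) = (-5 + 1/(-5 - 1*0))*(-15 - 3*7 + 3*(-4)) = (-5 + 1/(-5 + 0))*(-15 - 21 - 12) = (-5 + 1/(-5))*(-48) = (-5 - ⅕)*(-48) = -26/5*(-48) = 1248/5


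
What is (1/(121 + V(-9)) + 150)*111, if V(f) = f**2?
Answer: 3363411/202 ≈ 16651.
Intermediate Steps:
(1/(121 + V(-9)) + 150)*111 = (1/(121 + (-9)**2) + 150)*111 = (1/(121 + 81) + 150)*111 = (1/202 + 150)*111 = (30301/202)*111 = 3363411/202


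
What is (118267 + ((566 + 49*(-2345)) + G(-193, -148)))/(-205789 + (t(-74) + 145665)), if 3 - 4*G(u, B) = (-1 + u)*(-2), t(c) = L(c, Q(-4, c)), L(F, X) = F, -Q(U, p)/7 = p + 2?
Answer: -5109/80264 ≈ -0.063652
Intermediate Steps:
Q(U, p) = -14 - 7*p (Q(U, p) = -7*(p + 2) = -7*(2 + p) = -14 - 7*p)
t(c) = c
G(u, B) = 1/4 + u/2 (G(u, B) = 3/4 - (-1 + u)*(-2)/4 = 3/4 - (2 - 2*u)/4 = 3/4 + (-1/2 + u/2) = 1/4 + u/2)
(118267 + ((566 + 49*(-2345)) + G(-193, -148)))/(-205789 + (t(-74) + 145665)) = (118267 + ((566 + 49*(-2345)) + (1/4 + (1/2)*(-193))))/(-205789 + (-74 + 145665)) = (118267 + ((566 - 114905) + (1/4 - 193/2)))/(-205789 + 145591) = (118267 + (-114339 - 385/4))/(-60198) = (118267 - 457741/4)*(-1/60198) = (15327/4)*(-1/60198) = -5109/80264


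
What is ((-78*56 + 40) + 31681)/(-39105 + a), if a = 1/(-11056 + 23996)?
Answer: -353947820/506018699 ≈ -0.69948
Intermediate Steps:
a = 1/12940 ≈ 7.7280e-5
((-78*56 + 40) + 31681)/(-39105 + a) = ((-78*56 + 40) + 31681)/(-39105 + 1/12940) = ((-4368 + 40) + 31681)/(-506018699/12940) = (-4328 + 31681)*(-12940/506018699) = 27353*(-12940/506018699) = -353947820/506018699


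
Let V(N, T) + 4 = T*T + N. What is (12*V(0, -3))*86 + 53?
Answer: 5213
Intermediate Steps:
V(N, T) = -4 + N + T² (V(N, T) = -4 + (T*T + N) = -4 + (T² + N) = -4 + (N + T²) = -4 + N + T²)
(12*V(0, -3))*86 + 53 = (12*(-4 + 0 + (-3)²))*86 + 53 = (12*(-4 + 0 + 9))*86 + 53 = (12*5)*86 + 53 = 60*86 + 53 = 5160 + 53 = 5213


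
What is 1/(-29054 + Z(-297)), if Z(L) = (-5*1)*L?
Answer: -1/27569 ≈ -3.6273e-5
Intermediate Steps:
Z(L) = -5*L
1/(-29054 + Z(-297)) = 1/(-29054 - 5*(-297)) = 1/(-29054 + 1485) = 1/(-27569) = -1/27569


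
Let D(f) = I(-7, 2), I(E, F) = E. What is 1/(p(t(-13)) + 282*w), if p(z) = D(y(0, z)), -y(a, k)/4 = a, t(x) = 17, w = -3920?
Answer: -1/1105447 ≈ -9.0461e-7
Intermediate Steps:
y(a, k) = -4*a
D(f) = -7
p(z) = -7
1/(p(t(-13)) + 282*w) = 1/(-7 + 282*(-3920)) = 1/(-7 - 1105440) = 1/(-1105447) = -1/1105447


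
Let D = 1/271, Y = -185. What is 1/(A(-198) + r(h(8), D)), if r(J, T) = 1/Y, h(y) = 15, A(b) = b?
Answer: -185/36631 ≈ -0.0050504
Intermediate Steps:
D = 1/271 ≈ 0.0036900
r(J, T) = -1/185 (r(J, T) = 1/(-185) = -1/185)
1/(A(-198) + r(h(8), D)) = 1/(-198 - 1/185) = 1/(-36631/185) = -185/36631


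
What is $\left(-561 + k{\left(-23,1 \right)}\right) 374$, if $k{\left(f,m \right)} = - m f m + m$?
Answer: $-200838$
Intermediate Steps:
$k{\left(f,m \right)} = m - f m^{2}$ ($k{\left(f,m \right)} = - f m m + m = - f m^{2} + m = m - f m^{2}$)
$\left(-561 + k{\left(-23,1 \right)}\right) 374 = \left(-561 + 1 \left(1 - \left(-23\right) 1\right)\right) 374 = \left(-561 + 1 \left(1 + 23\right)\right) 374 = \left(-561 + 1 \cdot 24\right) 374 = \left(-561 + 24\right) 374 = \left(-537\right) 374 = -200838$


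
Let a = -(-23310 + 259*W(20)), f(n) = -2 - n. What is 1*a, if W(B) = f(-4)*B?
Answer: 12950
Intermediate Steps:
W(B) = 2*B (W(B) = (-2 - 1*(-4))*B = (-2 + 4)*B = 2*B)
a = 12950 (a = -259/(1/(-90 + 2*20)) = -259/(1/(-90 + 40)) = -259/(1/(-50)) = -259/(-1/50) = -259*(-50) = 12950)
1*a = 1*12950 = 12950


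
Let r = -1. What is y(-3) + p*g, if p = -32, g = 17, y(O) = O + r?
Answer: -548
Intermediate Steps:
y(O) = -1 + O (y(O) = O - 1 = -1 + O)
y(-3) + p*g = (-1 - 3) - 32*17 = -4 - 544 = -548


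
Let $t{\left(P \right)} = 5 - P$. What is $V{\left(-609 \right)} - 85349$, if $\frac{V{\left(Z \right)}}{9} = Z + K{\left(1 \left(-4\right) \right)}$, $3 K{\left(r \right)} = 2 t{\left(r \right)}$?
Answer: $-90776$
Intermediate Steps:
$K{\left(r \right)} = \frac{10}{3} - \frac{2 r}{3}$ ($K{\left(r \right)} = \frac{2 \left(5 - r\right)}{3} = \frac{10 - 2 r}{3} = \frac{10}{3} - \frac{2 r}{3}$)
$V{\left(Z \right)} = 54 + 9 Z$ ($V{\left(Z \right)} = 9 \left(Z + \left(\frac{10}{3} - \frac{2 \cdot 1 \left(-4\right)}{3}\right)\right) = 9 \left(Z + \left(\frac{10}{3} - - \frac{8}{3}\right)\right) = 9 \left(Z + \left(\frac{10}{3} + \frac{8}{3}\right)\right) = 9 \left(Z + 6\right) = 9 \left(6 + Z\right) = 54 + 9 Z$)
$V{\left(-609 \right)} - 85349 = \left(54 + 9 \left(-609\right)\right) - 85349 = \left(54 - 5481\right) - 85349 = -5427 - 85349 = -90776$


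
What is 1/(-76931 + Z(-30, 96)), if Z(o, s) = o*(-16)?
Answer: -1/76451 ≈ -1.3080e-5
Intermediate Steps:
Z(o, s) = -16*o
1/(-76931 + Z(-30, 96)) = 1/(-76931 - 16*(-30)) = 1/(-76931 + 480) = 1/(-76451) = -1/76451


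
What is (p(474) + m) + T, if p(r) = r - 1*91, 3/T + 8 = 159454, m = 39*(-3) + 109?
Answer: 59792253/159446 ≈ 375.00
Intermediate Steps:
m = -8 (m = -117 + 109 = -8)
T = 3/159446 (T = 3/(-8 + 159454) = 3/159446 ≈ 1.8815e-5)
p(r) = -91 + r (p(r) = r - 91 = -91 + r)
(p(474) + m) + T = ((-91 + 474) - 8) + 3/159446 = (383 - 8) + 3/159446 = 375 + 3/159446 = 59792253/159446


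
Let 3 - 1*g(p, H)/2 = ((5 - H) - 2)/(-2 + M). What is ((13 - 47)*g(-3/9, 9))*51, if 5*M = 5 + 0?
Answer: 10404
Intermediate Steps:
M = 1 (M = (5 + 0)/5 = (⅕)*5 = 1)
g(p, H) = 12 - 2*H (g(p, H) = 6 - 2*((5 - H) - 2)/(-2 + 1) = 6 - 2*(3 - H)/(-1) = 6 - 2*(3 - H)*(-1) = 6 - 2*(-3 + H) = 6 + (6 - 2*H) = 12 - 2*H)
((13 - 47)*g(-3/9, 9))*51 = ((13 - 47)*(12 - 2*9))*51 = -34*(12 - 18)*51 = -34*(-6)*51 = 204*51 = 10404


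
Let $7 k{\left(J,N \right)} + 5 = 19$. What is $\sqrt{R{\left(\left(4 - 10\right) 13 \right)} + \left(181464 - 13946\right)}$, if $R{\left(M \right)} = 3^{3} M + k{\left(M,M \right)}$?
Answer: $\sqrt{165414} \approx 406.71$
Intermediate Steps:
$k{\left(J,N \right)} = 2$ ($k{\left(J,N \right)} = - \frac{5}{7} + \frac{1}{7} \cdot 19 = - \frac{5}{7} + \frac{19}{7} = 2$)
$R{\left(M \right)} = 2 + 27 M$ ($R{\left(M \right)} = 3^{3} M + 2 = 27 M + 2 = 2 + 27 M$)
$\sqrt{R{\left(\left(4 - 10\right) 13 \right)} + \left(181464 - 13946\right)} = \sqrt{\left(2 + 27 \left(4 - 10\right) 13\right) + \left(181464 - 13946\right)} = \sqrt{\left(2 + 27 \left(\left(-6\right) 13\right)\right) + 167518} = \sqrt{\left(2 + 27 \left(-78\right)\right) + 167518} = \sqrt{\left(2 - 2106\right) + 167518} = \sqrt{-2104 + 167518} = \sqrt{165414}$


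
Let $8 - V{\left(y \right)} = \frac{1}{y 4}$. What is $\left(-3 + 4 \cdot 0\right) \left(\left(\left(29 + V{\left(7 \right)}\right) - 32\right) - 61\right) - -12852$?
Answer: $\frac{364563}{28} \approx 13020.0$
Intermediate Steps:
$V{\left(y \right)} = 8 - \frac{1}{4 y}$ ($V{\left(y \right)} = 8 - \frac{1}{y 4} = 8 - \frac{1}{4 y}$)
$\left(-3 + 4 \cdot 0\right) \left(\left(\left(29 + V{\left(7 \right)}\right) - 32\right) - 61\right) - -12852 = \left(-3 + 4 \cdot 0\right) \left(\left(\left(29 + \left(8 - \frac{1}{4 \cdot 7}\right)\right) - 32\right) - 61\right) - -12852 = \left(-3 + 0\right) \left(\left(\left(29 + \left(8 - \frac{1}{28}\right)\right) - 32\right) - 61\right) + 12852 = - 3 \left(\left(\left(29 + \left(8 - \frac{1}{28}\right)\right) - 32\right) - 61\right) + 12852 = - 3 \left(\left(\left(29 + \frac{223}{28}\right) - 32\right) - 61\right) + 12852 = - 3 \left(\left(\frac{1035}{28} - 32\right) - 61\right) + 12852 = - 3 \left(\frac{139}{28} - 61\right) + 12852 = \left(-3\right) \left(- \frac{1569}{28}\right) + 12852 = \frac{4707}{28} + 12852 = \frac{364563}{28}$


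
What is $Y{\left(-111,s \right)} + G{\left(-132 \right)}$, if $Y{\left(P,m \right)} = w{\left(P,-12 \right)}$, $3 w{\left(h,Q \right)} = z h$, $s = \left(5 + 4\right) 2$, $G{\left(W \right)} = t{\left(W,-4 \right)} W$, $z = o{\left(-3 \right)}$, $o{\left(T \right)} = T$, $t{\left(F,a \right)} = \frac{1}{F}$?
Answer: $112$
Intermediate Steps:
$z = -3$
$G{\left(W \right)} = 1$ ($G{\left(W \right)} = \frac{W}{W} = 1$)
$s = 18$ ($s = 9 \cdot 2 = 18$)
$w{\left(h,Q \right)} = - h$ ($w{\left(h,Q \right)} = \frac{\left(-3\right) h}{3} = - h$)
$Y{\left(P,m \right)} = - P$
$Y{\left(-111,s \right)} + G{\left(-132 \right)} = \left(-1\right) \left(-111\right) + 1 = 111 + 1 = 112$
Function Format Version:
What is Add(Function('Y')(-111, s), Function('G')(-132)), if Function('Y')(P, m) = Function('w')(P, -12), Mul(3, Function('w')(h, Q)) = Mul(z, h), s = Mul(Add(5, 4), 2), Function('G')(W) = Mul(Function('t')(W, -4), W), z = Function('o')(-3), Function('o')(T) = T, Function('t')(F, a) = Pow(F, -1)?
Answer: 112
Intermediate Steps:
z = -3
Function('G')(W) = 1 (Function('G')(W) = Mul(Pow(W, -1), W) = 1)
s = 18 (s = Mul(9, 2) = 18)
Function('w')(h, Q) = Mul(-1, h) (Function('w')(h, Q) = Mul(Rational(1, 3), Mul(-3, h)) = Mul(-1, h))
Function('Y')(P, m) = Mul(-1, P)
Add(Function('Y')(-111, s), Function('G')(-132)) = Add(Mul(-1, -111), 1) = Add(111, 1) = 112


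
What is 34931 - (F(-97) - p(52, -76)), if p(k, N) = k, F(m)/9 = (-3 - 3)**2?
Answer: 34659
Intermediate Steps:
F(m) = 324 (F(m) = 9*(-3 - 3)**2 = 9*(-6)**2 = 9*36 = 324)
34931 - (F(-97) - p(52, -76)) = 34931 - (324 - 1*52) = 34931 - (324 - 52) = 34931 - 1*272 = 34931 - 272 = 34659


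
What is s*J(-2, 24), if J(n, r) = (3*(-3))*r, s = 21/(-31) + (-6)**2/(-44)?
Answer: 110160/341 ≈ 323.05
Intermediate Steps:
s = -510/341 (s = 21*(-1/31) + 36*(-1/44) = -21/31 - 9/11 = -510/341 ≈ -1.4956)
J(n, r) = -9*r
s*J(-2, 24) = -(-4590)*24/341 = -510/341*(-216) = 110160/341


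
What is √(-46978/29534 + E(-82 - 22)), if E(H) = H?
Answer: I*√23025548119/14767 ≈ 10.276*I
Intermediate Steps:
√(-46978/29534 + E(-82 - 22)) = √(-46978/29534 + (-82 - 22)) = √(-46978*1/29534 - 104) = √(-23489/14767 - 104) = √(-1559257/14767) = I*√23025548119/14767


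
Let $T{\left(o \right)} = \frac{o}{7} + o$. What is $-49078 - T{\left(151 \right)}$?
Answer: $- \frac{344754}{7} \approx -49251.0$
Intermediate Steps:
$T{\left(o \right)} = \frac{8 o}{7}$ ($T{\left(o \right)} = o \frac{1}{7} + o = \frac{o}{7} + o = \frac{8 o}{7}$)
$-49078 - T{\left(151 \right)} = -49078 - \frac{8}{7} \cdot 151 = -49078 - \frac{1208}{7} = - \frac{344754}{7}$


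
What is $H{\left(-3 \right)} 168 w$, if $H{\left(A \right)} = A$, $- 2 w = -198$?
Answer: $-49896$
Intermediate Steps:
$w = 99$ ($w = \left(- \frac{1}{2}\right) \left(-198\right) = 99$)
$H{\left(-3 \right)} 168 w = \left(-3\right) 168 \cdot 99 = \left(-504\right) 99 = -49896$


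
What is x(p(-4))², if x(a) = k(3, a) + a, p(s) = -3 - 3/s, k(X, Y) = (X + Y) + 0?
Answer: 9/4 ≈ 2.2500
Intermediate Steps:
k(X, Y) = X + Y
p(s) = -3 - 3/s
x(a) = 3 + 2*a (x(a) = (3 + a) + a = 3 + 2*a)
x(p(-4))² = (3 + 2*(-3 - 3/(-4)))² = (3 + 2*(-3 - 3*(-¼)))² = (3 + 2*(-3 + ¾))² = (3 + 2*(-9/4))² = (3 - 9/2)² = (-3/2)² = 9/4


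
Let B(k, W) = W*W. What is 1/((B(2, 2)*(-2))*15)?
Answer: -1/120 ≈ -0.0083333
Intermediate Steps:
B(k, W) = W²
1/((B(2, 2)*(-2))*15) = 1/((2²*(-2))*15) = 1/((4*(-2))*15) = 1/(-8*15) = 1/(-120) = -1/120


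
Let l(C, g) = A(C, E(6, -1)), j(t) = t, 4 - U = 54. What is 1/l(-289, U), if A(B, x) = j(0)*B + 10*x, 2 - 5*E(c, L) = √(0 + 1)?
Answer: ½ ≈ 0.50000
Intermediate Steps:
U = -50 (U = 4 - 1*54 = 4 - 54 = -50)
E(c, L) = ⅕ (E(c, L) = ⅖ - √(0 + 1)/5 = ⅖ - √1/5 = ⅖ - ⅕*1 = ⅖ - ⅕ = ⅕)
A(B, x) = 10*x (A(B, x) = 0*B + 10*x = 0 + 10*x = 10*x)
l(C, g) = 2 (l(C, g) = 10*(⅕) = 2)
1/l(-289, U) = 1/2 = ½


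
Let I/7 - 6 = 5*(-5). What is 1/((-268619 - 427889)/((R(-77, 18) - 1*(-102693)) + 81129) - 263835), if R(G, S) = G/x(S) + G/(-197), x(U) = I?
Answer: -172012344/45383528536601 ≈ -3.7902e-6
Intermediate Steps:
I = -133 (I = 42 + 7*(5*(-5)) = 42 + 7*(-25) = 42 - 175 = -133)
x(U) = -133
R(G, S) = -330*G/26201 (R(G, S) = G/(-133) + G/(-197) = G*(-1/133) + G*(-1/197) = -G/133 - G/197 = -330*G/26201)
1/((-268619 - 427889)/((R(-77, 18) - 1*(-102693)) + 81129) - 263835) = 1/((-268619 - 427889)/((-330/26201*(-77) - 1*(-102693)) + 81129) - 263835) = 1/(-696508/((3630/3743 + 102693) + 81129) - 263835) = 1/(-696508/(384383529/3743 + 81129) - 263835) = 1/(-696508/688049376/3743 - 263835) = 1/(-696508*3743/688049376 - 263835) = 1/(-651757361/172012344 - 263835) = 1/(-45383528536601/172012344) = -172012344/45383528536601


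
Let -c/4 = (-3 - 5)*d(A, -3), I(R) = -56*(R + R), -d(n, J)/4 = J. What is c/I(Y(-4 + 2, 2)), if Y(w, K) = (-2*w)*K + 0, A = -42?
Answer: -3/7 ≈ -0.42857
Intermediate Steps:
d(n, J) = -4*J
Y(w, K) = -2*K*w (Y(w, K) = -2*K*w + 0 = -2*K*w)
I(R) = -112*R
c = 384 (c = -4*(-3 - 5)*(-4*(-3)) = -(-32)*12 = -4*(-96) = 384)
c/I(Y(-4 + 2, 2)) = 384/((-(-224)*2*(-4 + 2))) = 384/((-(-224)*2*(-2))) = 384/((-112*8)) = 384/(-896) = 384*(-1/896) = -3/7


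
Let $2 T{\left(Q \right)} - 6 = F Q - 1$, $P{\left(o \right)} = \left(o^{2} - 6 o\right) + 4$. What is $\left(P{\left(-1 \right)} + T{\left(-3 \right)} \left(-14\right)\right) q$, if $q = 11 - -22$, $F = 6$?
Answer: $3366$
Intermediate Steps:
$P{\left(o \right)} = 4 + o^{2} - 6 o$
$T{\left(Q \right)} = \frac{5}{2} + 3 Q$ ($T{\left(Q \right)} = 3 + \frac{6 Q - 1}{2} = 3 + \frac{-1 + 6 Q}{2} = 3 + \left(- \frac{1}{2} + 3 Q\right) = \frac{5}{2} + 3 Q$)
$q = 33$ ($q = 11 + 22 = 33$)
$\left(P{\left(-1 \right)} + T{\left(-3 \right)} \left(-14\right)\right) q = \left(\left(4 + \left(-1\right)^{2} - -6\right) + \left(\frac{5}{2} + 3 \left(-3\right)\right) \left(-14\right)\right) 33 = \left(\left(4 + 1 + 6\right) + \left(\frac{5}{2} - 9\right) \left(-14\right)\right) 33 = \left(11 - -91\right) 33 = \left(11 + 91\right) 33 = 102 \cdot 33 = 3366$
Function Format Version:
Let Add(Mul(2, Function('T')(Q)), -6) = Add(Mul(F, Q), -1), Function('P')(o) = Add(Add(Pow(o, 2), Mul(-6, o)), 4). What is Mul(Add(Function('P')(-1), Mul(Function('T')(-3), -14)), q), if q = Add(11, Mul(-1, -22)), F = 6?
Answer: 3366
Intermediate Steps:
Function('P')(o) = Add(4, Pow(o, 2), Mul(-6, o))
Function('T')(Q) = Add(Rational(5, 2), Mul(3, Q)) (Function('T')(Q) = Add(3, Mul(Rational(1, 2), Add(Mul(6, Q), -1))) = Add(3, Mul(Rational(1, 2), Add(-1, Mul(6, Q)))) = Add(3, Add(Rational(-1, 2), Mul(3, Q))) = Add(Rational(5, 2), Mul(3, Q)))
q = 33 (q = Add(11, 22) = 33)
Mul(Add(Function('P')(-1), Mul(Function('T')(-3), -14)), q) = Mul(Add(Add(4, Pow(-1, 2), Mul(-6, -1)), Mul(Add(Rational(5, 2), Mul(3, -3)), -14)), 33) = Mul(Add(Add(4, 1, 6), Mul(Add(Rational(5, 2), -9), -14)), 33) = Mul(Add(11, Mul(Rational(-13, 2), -14)), 33) = Mul(Add(11, 91), 33) = Mul(102, 33) = 3366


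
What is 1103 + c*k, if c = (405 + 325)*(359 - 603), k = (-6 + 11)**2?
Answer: -4451897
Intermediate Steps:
k = 25 (k = 5**2 = 25)
c = -178120 (c = 730*(-244) = -178120)
1103 + c*k = 1103 - 178120*25 = 1103 - 4453000 = -4451897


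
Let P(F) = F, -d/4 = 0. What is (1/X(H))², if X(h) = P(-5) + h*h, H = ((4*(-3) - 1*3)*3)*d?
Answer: 1/25 ≈ 0.040000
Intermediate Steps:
d = 0 (d = -4*0 = 0)
H = 0 (H = ((4*(-3) - 1*3)*3)*0 = ((-12 - 3)*3)*0 = -15*3*0 = -45*0 = 0)
X(h) = -5 + h² (X(h) = -5 + h*h = -5 + h²)
(1/X(H))² = (1/(-5 + 0²))² = (1/(-5 + 0))² = (1/(-5))² = (-⅕)² = 1/25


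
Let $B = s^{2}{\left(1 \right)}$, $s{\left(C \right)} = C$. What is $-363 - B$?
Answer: $-364$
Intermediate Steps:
$B = 1$ ($B = 1^{2} = 1$)
$-363 - B = -363 - 1 = -364$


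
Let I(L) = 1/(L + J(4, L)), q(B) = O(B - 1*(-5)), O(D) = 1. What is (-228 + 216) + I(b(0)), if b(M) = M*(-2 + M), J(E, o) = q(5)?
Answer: -11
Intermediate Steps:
q(B) = 1
J(E, o) = 1
I(L) = 1/(1 + L) (I(L) = 1/(L + 1) = 1/(1 + L))
(-228 + 216) + I(b(0)) = (-228 + 216) + 1/(1 + 0*(-2 + 0)) = -12 + 1/(1 + 0*(-2)) = -12 + 1/(1 + 0) = -12 + 1/1 = -12 + 1 = -11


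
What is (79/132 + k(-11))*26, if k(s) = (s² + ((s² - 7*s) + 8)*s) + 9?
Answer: -3664349/66 ≈ -55520.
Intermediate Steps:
k(s) = 9 + s² + s*(8 + s² - 7*s) (k(s) = (s² + (8 + s² - 7*s)*s) + 9 = (s² + s*(8 + s² - 7*s)) + 9 = 9 + s² + s*(8 + s² - 7*s))
(79/132 + k(-11))*26 = (79/132 + (9 + (-11)³ - 6*(-11)² + 8*(-11)))*26 = (79*(1/132) + (9 - 1331 - 6*121 - 88))*26 = (79/132 + (9 - 1331 - 726 - 88))*26 = (79/132 - 2136)*26 = -281873/132*26 = -3664349/66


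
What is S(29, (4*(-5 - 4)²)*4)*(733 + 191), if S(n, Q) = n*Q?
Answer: 34727616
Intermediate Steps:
S(n, Q) = Q*n
S(29, (4*(-5 - 4)²)*4)*(733 + 191) = (((4*(-5 - 4)²)*4)*29)*(733 + 191) = (((4*(-9)²)*4)*29)*924 = (((4*81)*4)*29)*924 = ((324*4)*29)*924 = (1296*29)*924 = 37584*924 = 34727616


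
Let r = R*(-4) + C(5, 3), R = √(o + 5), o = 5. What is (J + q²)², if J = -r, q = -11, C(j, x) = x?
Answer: 14084 + 944*√10 ≈ 17069.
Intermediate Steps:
R = √10 (R = √(5 + 5) = √10 ≈ 3.1623)
r = 3 - 4*√10 (r = √10*(-4) + 3 = -4*√10 + 3 = 3 - 4*√10 ≈ -9.6491)
J = -3 + 4*√10 (J = -(3 - 4*√10) = -3 + 4*√10 ≈ 9.6491)
(J + q²)² = ((-3 + 4*√10) + (-11)²)² = ((-3 + 4*√10) + 121)² = (118 + 4*√10)²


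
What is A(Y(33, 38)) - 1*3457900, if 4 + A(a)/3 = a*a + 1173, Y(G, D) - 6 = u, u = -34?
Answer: -3452041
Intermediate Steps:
Y(G, D) = -28 (Y(G, D) = 6 - 34 = -28)
A(a) = 3507 + 3*a² (A(a) = -12 + 3*(a*a + 1173) = -12 + 3*(a² + 1173) = -12 + 3*(1173 + a²) = -12 + (3519 + 3*a²) = 3507 + 3*a²)
A(Y(33, 38)) - 1*3457900 = (3507 + 3*(-28)²) - 1*3457900 = (3507 + 3*784) - 3457900 = (3507 + 2352) - 3457900 = 5859 - 3457900 = -3452041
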